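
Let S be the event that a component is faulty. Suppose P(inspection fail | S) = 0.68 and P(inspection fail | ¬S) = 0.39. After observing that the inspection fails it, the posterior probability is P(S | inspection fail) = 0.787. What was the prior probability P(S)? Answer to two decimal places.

Bayes' rule in odds form gives O(S|E) = O(S)·[P(E|S)/P(E|¬S)], hence O(S) = O(S|E)/LR.
Posterior odds = 0.787/(1−0.787) = 3.6948. LR = 0.68/0.39 = 1.7436.
Prior odds = 3.6948/1.7436 = 2.1191, so P(S) = 2.1191/(1+2.1191) ≈ 0.68.

P(S) = 0.68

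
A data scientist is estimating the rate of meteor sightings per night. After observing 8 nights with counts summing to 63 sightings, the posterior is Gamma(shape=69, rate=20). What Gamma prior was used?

Gamma–Poisson conjugacy: posterior shape = α + Σxᵢ, posterior rate = β + n.
So α = 69 − 63 = 6 and β = 20 − 8 = 12.

Gamma(shape=6, rate=12)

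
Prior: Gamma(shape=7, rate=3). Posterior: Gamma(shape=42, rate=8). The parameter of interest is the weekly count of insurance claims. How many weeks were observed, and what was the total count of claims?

n = 5 weeks with total 35 claims

Gamma–Poisson conjugacy: posterior shape = α + Σxᵢ, posterior rate = β + n.
Matching: Σxᵢ = 42 − 7 = 35 and n = 8 − 3 = 5.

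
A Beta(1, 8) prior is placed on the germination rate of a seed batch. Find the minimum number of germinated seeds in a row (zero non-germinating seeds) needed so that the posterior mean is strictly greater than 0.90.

k = 72

After k germinated seeds and 0 non-germinating seeds the posterior is Beta(1+k, 8), with mean (1+k)/(1+8+k).
Set (1+k)/(9+k) > 0.90 and solve: k > (0.90·9 − 1)/(1 − 0.90) = 71.000.
The smallest integer exceeding 71.000 is 72.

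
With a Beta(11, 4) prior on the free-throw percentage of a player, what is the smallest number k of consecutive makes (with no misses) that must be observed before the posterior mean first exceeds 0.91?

k = 30

After k makes and 0 misses the posterior is Beta(11+k, 4), with mean (11+k)/(11+4+k).
Set (11+k)/(15+k) > 0.91 and solve: k > (0.91·15 − 11)/(1 − 0.91) = 29.444.
The smallest integer exceeding 29.444 is 30.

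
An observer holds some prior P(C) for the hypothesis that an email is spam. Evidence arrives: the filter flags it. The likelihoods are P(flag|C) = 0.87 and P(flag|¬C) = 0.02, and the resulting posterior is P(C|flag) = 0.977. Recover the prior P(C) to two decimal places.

P(C) = 0.49

In odds form, posterior odds = prior odds × likelihood ratio, so prior odds = posterior odds ÷ LR.
Posterior odds = 0.977/(1−0.977) = 42.4783. LR = 0.87/0.02 = 43.5000.
Prior odds = 42.4783/43.5000 = 0.9765, so P(C) = 0.9765/(1+0.9765) ≈ 0.49.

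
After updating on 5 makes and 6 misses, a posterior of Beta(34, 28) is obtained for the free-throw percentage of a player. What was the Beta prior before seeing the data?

Beta(29, 22)

Under Beta–binomial conjugacy the posterior parameters are (α+s, β+f).
So α = 34 − 5 = 29 and β = 28 − 6 = 22.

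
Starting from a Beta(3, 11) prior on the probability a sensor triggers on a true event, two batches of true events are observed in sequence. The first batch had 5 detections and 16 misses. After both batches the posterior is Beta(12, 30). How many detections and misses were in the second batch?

Sequential conjugate updates are equivalent to a single update on the pooled data, so total successes = posterior α − prior α and total failures = posterior β − prior β.
Total across both batches: 12−3=9 detections, 30−11=19 misses.
Subtract the first batch: 9−5=4 detections and 19−16=3 misses.

4 detections and 3 misses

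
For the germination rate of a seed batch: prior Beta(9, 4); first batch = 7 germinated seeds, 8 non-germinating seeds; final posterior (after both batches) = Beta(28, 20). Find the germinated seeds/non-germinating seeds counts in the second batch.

12 germinated seeds and 8 non-germinating seeds

Because Beta–binomial updating is additive in the counts, the combined data contributed (α_post−α_prior, β_post−β_prior) successes and failures.
Total across both batches: 28−9=19 germinated seeds, 20−4=16 non-germinating seeds.
Subtract the first batch: 19−7=12 germinated seeds and 16−8=8 non-germinating seeds.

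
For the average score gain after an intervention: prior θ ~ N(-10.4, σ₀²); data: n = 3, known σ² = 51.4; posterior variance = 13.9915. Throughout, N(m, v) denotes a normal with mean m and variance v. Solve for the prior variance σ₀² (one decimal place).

σ₀² = 76.3

Posterior precision equals prior precision plus data precision: 1/σ_n² = 1/σ₀² + n/σ².
So 1/σ₀² = 1/13.9915 − 3/51.4 = 0.071472 − 0.058366 = 0.013106.
Hence σ₀² = 1/0.013106 ≈ 76.3.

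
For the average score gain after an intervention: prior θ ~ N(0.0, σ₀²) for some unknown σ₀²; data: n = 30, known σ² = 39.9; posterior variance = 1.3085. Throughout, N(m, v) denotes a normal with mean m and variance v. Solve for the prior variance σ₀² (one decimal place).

σ₀² = 80.9

For the Normal–Normal model with known σ², precisions add: τ_n = τ₀ + n/σ².
So 1/σ₀² = 1/1.3085 − 30/39.9 = 0.764234 − 0.751880 = 0.012354.
Hence σ₀² = 1/0.012354 ≈ 80.9.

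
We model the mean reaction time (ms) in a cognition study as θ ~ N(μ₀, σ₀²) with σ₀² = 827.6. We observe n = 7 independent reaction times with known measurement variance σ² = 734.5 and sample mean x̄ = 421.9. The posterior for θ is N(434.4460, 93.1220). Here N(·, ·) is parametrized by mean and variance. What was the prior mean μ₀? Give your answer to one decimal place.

μ₀ = 533.4

With known observation variance, the Normal–Normal posterior has precision τ_n = τ₀ + n/σ² and mean μ_n = (τ₀μ₀ + (n/σ²)x̄)/τ_n.
Here τ₀ = 1/827.6 = 0.001208 and τ_data = 7/734.5 = 0.009530, so τ_n = 0.010738.
Rearranging for μ₀: μ₀ = (μ_n·τ_n − τ_data·x̄)/τ₀ = (434.4460·0.010738 − 0.009530·421.9) / 0.001208 = 0.644374/0.001208 ≈ 533.4.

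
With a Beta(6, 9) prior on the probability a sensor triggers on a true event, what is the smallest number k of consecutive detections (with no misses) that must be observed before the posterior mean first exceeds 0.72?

k = 18

After k detections and 0 misses the posterior is Beta(6+k, 9), with mean (6+k)/(6+9+k).
Set (6+k)/(15+k) > 0.72 and solve: k > (0.72·15 − 6)/(1 − 0.72) = 17.143.
The smallest integer exceeding 17.143 is 18, and checking k=18: (24)/(33) = 0.7273 > 0.72.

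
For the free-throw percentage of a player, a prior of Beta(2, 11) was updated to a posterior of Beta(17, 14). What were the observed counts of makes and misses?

Under Beta–binomial conjugacy the posterior parameters are (α+s, β+f).
So s = 17 − 2 = 15 and f = 14 − 11 = 3.

15 makes and 3 misses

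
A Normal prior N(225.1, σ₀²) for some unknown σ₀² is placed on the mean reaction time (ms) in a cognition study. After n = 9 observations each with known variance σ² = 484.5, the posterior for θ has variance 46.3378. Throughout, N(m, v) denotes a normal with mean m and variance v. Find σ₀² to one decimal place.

For the Normal–Normal model with known σ², precisions add: τ_n = τ₀ + n/σ².
So 1/σ₀² = 1/46.3378 − 9/484.5 = 0.021581 − 0.018576 = 0.003005.
Hence σ₀² = 1/0.003005 ≈ 332.8.

σ₀² = 332.8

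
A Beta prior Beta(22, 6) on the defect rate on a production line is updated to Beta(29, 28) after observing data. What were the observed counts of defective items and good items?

Under Beta–binomial conjugacy the posterior parameters are (α+s, β+f).
Match parameters: s=29−22=7, f=28−6=22.

7 defective items and 22 good items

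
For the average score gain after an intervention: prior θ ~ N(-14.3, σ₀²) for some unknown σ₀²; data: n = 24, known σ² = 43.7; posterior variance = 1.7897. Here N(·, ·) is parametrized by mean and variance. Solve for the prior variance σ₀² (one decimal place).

σ₀² = 104.7

Posterior precision equals prior precision plus data precision: 1/σ_n² = 1/σ₀² + n/σ².
So 1/σ₀² = 1/1.7897 − 24/43.7 = 0.558753 − 0.549199 = 0.009554.
Hence σ₀² = 1/0.009554 ≈ 104.7.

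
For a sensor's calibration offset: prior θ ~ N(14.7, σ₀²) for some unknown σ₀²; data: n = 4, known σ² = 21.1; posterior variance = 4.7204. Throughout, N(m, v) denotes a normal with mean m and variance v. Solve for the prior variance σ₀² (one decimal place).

σ₀² = 44.9

Posterior precision equals prior precision plus data precision: 1/σ_n² = 1/σ₀² + n/σ².
So 1/σ₀² = 1/4.7204 − 4/21.1 = 0.211846 − 0.189573 = 0.022273.
Hence σ₀² = 1/0.022273 ≈ 44.9.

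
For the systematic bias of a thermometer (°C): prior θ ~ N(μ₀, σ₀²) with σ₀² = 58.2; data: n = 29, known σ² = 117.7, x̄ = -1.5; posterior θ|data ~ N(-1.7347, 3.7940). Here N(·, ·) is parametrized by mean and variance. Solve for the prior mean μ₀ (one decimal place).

μ₀ = -5.1

The posterior mean is a precision-weighted average: μ_n = (τ₀μ₀ + τ_data·x̄)/(τ₀+τ_data), with τ₀=1/σ₀² and τ_data=n/σ².
Here τ₀ = 1/58.2 = 0.017182 and τ_data = 29/117.7 = 0.246389, so τ_n = 0.263571.
Rearranging for μ₀: μ₀ = (μ_n·τ_n − τ_data·x̄)/τ₀ = (-1.7347·0.263571 − 0.246389·-1.5) / 0.017182 = -0.087633/0.017182 ≈ -5.1.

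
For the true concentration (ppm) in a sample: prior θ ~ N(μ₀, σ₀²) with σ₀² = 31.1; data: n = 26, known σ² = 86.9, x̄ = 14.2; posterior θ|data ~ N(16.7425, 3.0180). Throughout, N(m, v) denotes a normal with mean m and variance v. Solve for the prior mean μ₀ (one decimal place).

μ₀ = 40.4

The posterior mean is a precision-weighted average: μ_n = (τ₀μ₀ + τ_data·x̄)/(τ₀+τ_data), with τ₀=1/σ₀² and τ_data=n/σ².
Here τ₀ = 1/31.1 = 0.032154 and τ_data = 26/86.9 = 0.299194, so τ_n = 0.331348.
Rearranging for μ₀: μ₀ = (μ_n·τ_n − τ_data·x̄)/τ₀ = (16.7425·0.331348 − 0.299194·14.2) / 0.032154 = 1.299039/0.032154 ≈ 40.4.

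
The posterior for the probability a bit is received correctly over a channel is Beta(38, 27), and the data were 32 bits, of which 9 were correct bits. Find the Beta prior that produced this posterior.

A Beta(α, β) prior with s successes and f failures in binomial data gives a Beta(α+s, β+f) posterior.
So α = 38 − 9 = 29 and β = 27 − 23 = 4.

Beta(29, 4)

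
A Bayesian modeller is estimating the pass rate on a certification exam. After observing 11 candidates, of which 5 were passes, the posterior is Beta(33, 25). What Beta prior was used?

A Beta(a, b) prior with s successes and f failures in binomial data gives a Beta(a+s, b+f) posterior.
Subtract the data counts: 33−5=28, 25−6=19.

Beta(28, 19)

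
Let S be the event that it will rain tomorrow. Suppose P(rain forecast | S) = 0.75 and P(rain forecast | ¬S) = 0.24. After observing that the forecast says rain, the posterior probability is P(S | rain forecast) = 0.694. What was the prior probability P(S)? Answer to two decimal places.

P(S) = 0.42

Bayes' rule in odds form gives O(S|E) = O(S)·[P(E|S)/P(E|¬S)], hence O(S) = O(S|E)/LR.
Posterior odds = 0.694/(1−0.694) = 2.2680. LR = 0.75/0.24 = 3.1250.
Prior odds = 2.2680/3.1250 = 0.7258, so P(S) = 0.7258/(1+0.7258) ≈ 0.42.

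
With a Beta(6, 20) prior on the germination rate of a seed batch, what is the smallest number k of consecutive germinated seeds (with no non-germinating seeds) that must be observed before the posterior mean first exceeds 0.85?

k = 108

After k germinated seeds and 0 non-germinating seeds the posterior is Beta(6+k, 20), with mean (6+k)/(6+20+k).
Set (6+k)/(26+k) > 0.85 and solve: k > (0.85·26 − 6)/(1 − 0.85) = 107.333.
The smallest integer exceeding 107.333 is 108, and checking k=108: (114)/(134) = 0.8507 > 0.85.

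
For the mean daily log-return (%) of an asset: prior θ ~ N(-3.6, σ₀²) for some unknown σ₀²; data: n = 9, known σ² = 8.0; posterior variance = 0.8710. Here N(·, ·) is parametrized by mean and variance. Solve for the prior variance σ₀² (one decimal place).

σ₀² = 43.3

For the Normal–Normal model with known σ², precisions add: τ_n = τ₀ + n/σ².
So 1/σ₀² = 1/0.8710 − 9/8.0 = 1.148106 − 1.125000 = 0.023106.
Hence σ₀² = 1/0.023106 ≈ 43.3.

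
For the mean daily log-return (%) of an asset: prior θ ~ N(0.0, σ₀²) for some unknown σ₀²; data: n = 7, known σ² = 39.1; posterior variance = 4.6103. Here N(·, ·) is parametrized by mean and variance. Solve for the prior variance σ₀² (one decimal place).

σ₀² = 26.4

For the Normal–Normal model with known σ², precisions add: τ_n = τ₀ + n/σ².
So 1/σ₀² = 1/4.6103 − 7/39.1 = 0.216906 − 0.179028 = 0.037878.
Hence σ₀² = 1/0.037878 ≈ 26.4.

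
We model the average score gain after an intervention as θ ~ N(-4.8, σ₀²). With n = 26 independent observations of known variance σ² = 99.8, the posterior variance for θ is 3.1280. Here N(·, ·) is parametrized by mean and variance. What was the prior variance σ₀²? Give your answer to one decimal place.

σ₀² = 16.9

Posterior precision equals prior precision plus data precision: 1/σ_n² = 1/σ₀² + n/σ².
So 1/σ₀² = 1/3.1280 − 26/99.8 = 0.319693 − 0.260521 = 0.059172.
Hence σ₀² = 1/0.059172 ≈ 16.9.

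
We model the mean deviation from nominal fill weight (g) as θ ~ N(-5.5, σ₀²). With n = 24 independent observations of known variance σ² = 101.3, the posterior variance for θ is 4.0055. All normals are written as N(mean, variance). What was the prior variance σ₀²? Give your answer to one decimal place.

σ₀² = 78.5

Posterior precision equals prior precision plus data precision: 1/σ_n² = 1/σ₀² + n/σ².
So 1/σ₀² = 1/4.0055 − 24/101.3 = 0.249657 − 0.236920 = 0.012737.
Hence σ₀² = 1/0.012737 ≈ 78.5.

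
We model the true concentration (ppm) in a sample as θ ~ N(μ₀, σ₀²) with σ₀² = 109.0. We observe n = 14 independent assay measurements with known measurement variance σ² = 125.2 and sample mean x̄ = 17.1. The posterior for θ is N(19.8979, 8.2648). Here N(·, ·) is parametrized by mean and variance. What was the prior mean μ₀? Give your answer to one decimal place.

μ₀ = 54.0

With known observation variance, the Normal–Normal posterior has precision τ_n = τ₀ + n/σ² and mean μ_n = (τ₀μ₀ + (n/σ²)x̄)/τ_n.
Here τ₀ = 1/109.0 = 0.009174 and τ_data = 14/125.2 = 0.111821, so τ_n = 0.120995.
Rearranging for μ₀: μ₀ = (μ_n·τ_n − τ_data·x̄)/τ₀ = (19.8979·0.120995 − 0.111821·17.1) / 0.009174 = 0.495407/0.009174 ≈ 54.0.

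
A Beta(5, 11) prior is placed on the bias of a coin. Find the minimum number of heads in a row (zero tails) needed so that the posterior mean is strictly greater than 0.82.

k = 46

After k heads and 0 tails the posterior is Beta(5+k, 11), with mean (5+k)/(5+11+k).
Set (5+k)/(16+k) > 0.82 and solve: k > (0.82·16 − 5)/(1 − 0.82) = 45.111.
The smallest integer exceeding 45.111 is 46.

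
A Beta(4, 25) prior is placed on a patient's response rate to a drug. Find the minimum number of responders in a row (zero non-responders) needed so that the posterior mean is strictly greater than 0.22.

k = 4

After k responders and 0 non-responders the posterior is Beta(4+k, 25), with mean (4+k)/(4+25+k).
Set (4+k)/(29+k) > 0.22 and solve: k > (0.22·29 − 4)/(1 − 0.22) = 3.051.
The smallest integer exceeding 3.051 is 4, and checking k=4: (8)/(33) = 0.2424 > 0.22.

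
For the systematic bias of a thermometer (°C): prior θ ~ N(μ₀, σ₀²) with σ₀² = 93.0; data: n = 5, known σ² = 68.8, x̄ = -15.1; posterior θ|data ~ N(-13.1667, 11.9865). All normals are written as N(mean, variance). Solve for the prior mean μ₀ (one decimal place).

The posterior mean is a precision-weighted average: μ_n = (τ₀μ₀ + τ_data·x̄)/(τ₀+τ_data), with τ₀=1/σ₀² and τ_data=n/σ².
Here τ₀ = 1/93.0 = 0.010753 and τ_data = 5/68.8 = 0.072674, so τ_n = 0.083427.
Rearranging for μ₀: μ₀ = (μ_n·τ_n − τ_data·x̄)/τ₀ = (-13.1667·0.083427 − 0.072674·-15.1) / 0.010753 = -0.001081/0.010753 ≈ -0.1.

μ₀ = -0.1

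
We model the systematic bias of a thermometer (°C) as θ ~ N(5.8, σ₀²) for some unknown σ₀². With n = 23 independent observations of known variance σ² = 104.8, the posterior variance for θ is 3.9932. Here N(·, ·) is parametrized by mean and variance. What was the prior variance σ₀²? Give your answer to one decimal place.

Posterior precision equals prior precision plus data precision: 1/σ_n² = 1/σ₀² + n/σ².
So 1/σ₀² = 1/3.9932 − 23/104.8 = 0.250426 − 0.219466 = 0.030960.
Hence σ₀² = 1/0.030960 ≈ 32.3.

σ₀² = 32.3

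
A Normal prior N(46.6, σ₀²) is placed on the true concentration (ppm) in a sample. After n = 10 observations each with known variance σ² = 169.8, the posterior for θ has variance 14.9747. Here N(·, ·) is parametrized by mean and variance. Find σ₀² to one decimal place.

For the Normal–Normal model with known σ², precisions add: τ_n = τ₀ + n/σ².
So 1/σ₀² = 1/14.9747 − 10/169.8 = 0.066779 − 0.058893 = 0.007886.
Hence σ₀² = 1/0.007886 ≈ 126.8.

σ₀² = 126.8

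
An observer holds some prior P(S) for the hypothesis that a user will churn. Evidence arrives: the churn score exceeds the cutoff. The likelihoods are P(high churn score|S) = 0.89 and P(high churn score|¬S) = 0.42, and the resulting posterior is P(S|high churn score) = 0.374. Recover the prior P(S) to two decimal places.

P(S) = 0.22

In odds form, posterior odds = prior odds × likelihood ratio, so prior odds = posterior odds ÷ LR.
Posterior odds = 0.374/(1−0.374) = 0.5974. LR = 0.89/0.42 = 2.1190.
Prior odds = 0.5974/2.1190 = 0.2819, so P(S) = 0.2819/(1+0.2819) ≈ 0.22.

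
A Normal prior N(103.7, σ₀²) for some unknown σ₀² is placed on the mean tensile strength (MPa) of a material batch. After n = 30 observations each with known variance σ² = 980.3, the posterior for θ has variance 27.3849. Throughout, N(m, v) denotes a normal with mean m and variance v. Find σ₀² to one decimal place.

Posterior precision equals prior precision plus data precision: 1/σ_n² = 1/σ₀² + n/σ².
So 1/σ₀² = 1/27.3849 − 30/980.3 = 0.036516 − 0.030603 = 0.005913.
Hence σ₀² = 1/0.005913 ≈ 169.1.

σ₀² = 169.1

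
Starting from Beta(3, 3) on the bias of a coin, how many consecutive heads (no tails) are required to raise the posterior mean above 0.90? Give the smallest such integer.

After k heads and 0 tails the posterior is Beta(3+k, 3), with mean (3+k)/(3+3+k).
Set (3+k)/(6+k) > 0.90 and solve: k > (0.90·6 − 3)/(1 − 0.90) = 24.000.
The smallest integer exceeding 24.000 is 25, and checking k=25: (28)/(31) = 0.9032 > 0.90.

k = 25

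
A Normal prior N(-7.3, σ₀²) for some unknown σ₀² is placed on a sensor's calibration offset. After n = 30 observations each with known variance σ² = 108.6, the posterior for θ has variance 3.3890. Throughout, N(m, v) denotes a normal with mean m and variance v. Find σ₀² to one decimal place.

σ₀² = 53.1

For the Normal–Normal model with known σ², precisions add: τ_n = τ₀ + n/σ².
So 1/σ₀² = 1/3.3890 − 30/108.6 = 0.295072 − 0.276243 = 0.018829.
Hence σ₀² = 1/0.018829 ≈ 53.1.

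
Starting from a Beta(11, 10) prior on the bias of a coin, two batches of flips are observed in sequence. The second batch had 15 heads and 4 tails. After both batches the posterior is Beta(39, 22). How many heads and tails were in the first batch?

13 heads and 8 tails

Because Beta–binomial updating is additive in the counts, the combined data contributed (α_post−α_prior, β_post−β_prior) successes and failures.
Total across both batches: 39−11=28 heads, 22−10=12 tails.
Subtract the second batch: 28−15=13 heads and 12−4=8 tails.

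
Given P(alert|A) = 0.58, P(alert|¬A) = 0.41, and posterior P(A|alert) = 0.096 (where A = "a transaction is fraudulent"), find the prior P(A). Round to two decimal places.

P(A) = 0.07

Bayes' rule in odds form gives O(A|E) = O(A)·[P(E|A)/P(E|¬A)], hence O(A) = O(A|E)/LR.
Posterior odds = 0.096/(1−0.096) = 0.1062. LR = 0.58/0.41 = 1.4146.
Prior odds = 0.1062/1.4146 = 0.0751, so P(A) = 0.0751/(1+0.0751) ≈ 0.07.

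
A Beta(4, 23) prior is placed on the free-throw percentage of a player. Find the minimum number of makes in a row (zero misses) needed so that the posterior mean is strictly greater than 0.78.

After k makes and 0 misses the posterior is Beta(4+k, 23), with mean (4+k)/(4+23+k).
Set (4+k)/(27+k) > 0.78 and solve: k > (0.78·27 − 4)/(1 − 0.78) = 77.545.
The smallest integer exceeding 77.545 is 78.

k = 78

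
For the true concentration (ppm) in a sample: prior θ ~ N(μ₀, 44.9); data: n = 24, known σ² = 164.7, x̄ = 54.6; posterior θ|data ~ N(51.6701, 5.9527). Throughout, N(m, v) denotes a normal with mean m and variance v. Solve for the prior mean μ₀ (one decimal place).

The posterior mean is a precision-weighted average: μ_n = (τ₀μ₀ + τ_data·x̄)/(τ₀+τ_data), with τ₀=1/σ₀² and τ_data=n/σ².
Here τ₀ = 1/44.9 = 0.022272 and τ_data = 24/164.7 = 0.145719, so τ_n = 0.167991.
Rearranging for μ₀: μ₀ = (μ_n·τ_n − τ_data·x̄)/τ₀ = (51.6701·0.167991 − 0.145719·54.6) / 0.022272 = 0.723854/0.022272 ≈ 32.5.

μ₀ = 32.5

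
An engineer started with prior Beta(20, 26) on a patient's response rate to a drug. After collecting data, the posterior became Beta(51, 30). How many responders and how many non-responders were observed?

Under Beta–binomial conjugacy the posterior parameters are (a+s, b+f).
So s = 51 − 20 = 31 and f = 30 − 26 = 4.

31 responders and 4 non-responders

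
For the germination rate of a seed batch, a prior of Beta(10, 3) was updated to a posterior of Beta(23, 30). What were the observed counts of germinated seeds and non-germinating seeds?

13 germinated seeds and 27 non-germinating seeds

A Beta(α, β) prior with s successes and f failures in binomial data gives a Beta(α+s, β+f) posterior.
Match parameters: s=23−10=13, f=30−3=27.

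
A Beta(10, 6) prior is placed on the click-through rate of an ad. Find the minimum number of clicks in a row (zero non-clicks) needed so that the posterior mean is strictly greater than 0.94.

k = 85

After k clicks and 0 non-clicks the posterior is Beta(10+k, 6), with mean (10+k)/(10+6+k).
Set (10+k)/(16+k) > 0.94 and solve: k > (0.94·16 − 10)/(1 − 0.94) = 84.000.
The smallest integer exceeding 84.000 is 85.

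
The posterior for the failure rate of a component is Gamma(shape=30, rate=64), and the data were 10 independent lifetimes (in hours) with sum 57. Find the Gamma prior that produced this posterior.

Gamma(shape=20, rate=7)

Gamma–exponential conjugacy: posterior shape = α + n, posterior rate = β + Σtᵢ.
So α = 30 − 10 = 20 and β = 64 − 57 = 7.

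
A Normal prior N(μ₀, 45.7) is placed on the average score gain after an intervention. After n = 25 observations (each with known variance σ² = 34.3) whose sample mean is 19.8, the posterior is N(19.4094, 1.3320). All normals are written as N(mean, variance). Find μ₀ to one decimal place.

μ₀ = 6.4

With known observation variance, the Normal–Normal posterior has precision τ_n = τ₀ + n/σ² and mean μ_n = (τ₀μ₀ + (n/σ²)x̄)/τ_n.
Here τ₀ = 1/45.7 = 0.021882 and τ_data = 25/34.3 = 0.728863, so τ_n = 0.750745.
Rearranging for μ₀: μ₀ = (μ_n·τ_n − τ_data·x̄)/τ₀ = (19.4094·0.750745 − 0.728863·19.8) / 0.021882 = 0.140023/0.021882 ≈ 6.4.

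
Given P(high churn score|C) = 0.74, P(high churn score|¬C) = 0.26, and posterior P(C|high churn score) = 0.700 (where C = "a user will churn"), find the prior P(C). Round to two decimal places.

Bayes' rule in odds form gives O(C|E) = O(C)·[P(E|C)/P(E|¬C)], hence O(C) = O(C|E)/LR.
Posterior odds = 0.700/(1−0.700) = 2.3333. LR = 0.74/0.26 = 2.8462.
Prior odds = 2.3333/2.8462 = 0.8198, so P(C) = 0.8198/(1+0.8198) ≈ 0.45.

P(C) = 0.45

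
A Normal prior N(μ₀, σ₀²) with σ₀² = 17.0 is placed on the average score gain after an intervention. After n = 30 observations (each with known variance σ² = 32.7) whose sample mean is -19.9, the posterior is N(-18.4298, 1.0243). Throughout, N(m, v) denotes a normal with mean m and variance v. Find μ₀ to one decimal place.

μ₀ = 4.5

With known observation variance, the Normal–Normal posterior has precision τ_n = τ₀ + n/σ² and mean μ_n = (τ₀μ₀ + (n/σ²)x̄)/τ_n.
Here τ₀ = 1/17.0 = 0.058824 and τ_data = 30/32.7 = 0.917431, so τ_n = 0.976255.
Rearranging for μ₀: μ₀ = (μ_n·τ_n − τ_data·x̄)/τ₀ = (-18.4298·0.976255 − 0.917431·-19.9) / 0.058824 = 0.264693/0.058824 ≈ 4.5.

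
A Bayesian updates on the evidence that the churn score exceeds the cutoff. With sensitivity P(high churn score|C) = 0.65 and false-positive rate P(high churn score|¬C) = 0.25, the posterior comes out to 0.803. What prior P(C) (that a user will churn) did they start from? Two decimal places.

P(C) = 0.61

Bayes' rule in odds form gives O(C|E) = O(C)·[P(E|C)/P(E|¬C)], hence O(C) = O(C|E)/LR.
Posterior odds = 0.803/(1−0.803) = 4.0761. LR = 0.65/0.25 = 2.6000.
Prior odds = 4.0761/2.6000 = 1.5677, so P(C) = 1.5677/(1+1.5677) ≈ 0.61.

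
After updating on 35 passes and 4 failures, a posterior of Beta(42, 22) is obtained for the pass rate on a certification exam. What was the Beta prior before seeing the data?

Under Beta–binomial conjugacy the posterior parameters are (α+s, β+f).
Subtract the data counts: 42−35=7, 22−4=18.

Beta(7, 18)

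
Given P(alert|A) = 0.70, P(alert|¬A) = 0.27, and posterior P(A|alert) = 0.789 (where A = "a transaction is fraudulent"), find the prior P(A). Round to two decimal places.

In odds form, posterior odds = prior odds × likelihood ratio, so prior odds = posterior odds ÷ LR.
Posterior odds = 0.789/(1−0.789) = 3.7393. LR = 0.70/0.27 = 2.5926.
Prior odds = 3.7393/2.5926 = 1.4423, so P(A) = 1.4423/(1+1.4423) ≈ 0.59.

P(A) = 0.59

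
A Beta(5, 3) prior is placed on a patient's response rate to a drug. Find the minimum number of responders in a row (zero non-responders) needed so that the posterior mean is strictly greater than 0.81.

k = 8

After k responders and 0 non-responders the posterior is Beta(5+k, 3), with mean (5+k)/(5+3+k).
Set (5+k)/(8+k) > 0.81 and solve: k > (0.81·8 − 5)/(1 − 0.81) = 7.789.
The smallest integer exceeding 7.789 is 8.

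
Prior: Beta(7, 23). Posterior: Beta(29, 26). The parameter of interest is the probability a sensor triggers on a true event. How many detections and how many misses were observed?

22 detections and 3 misses

A Beta(α, β) prior with s successes and f failures in binomial data gives a Beta(α+s, β+f) posterior.
Match parameters: s=29−7=22, f=26−23=3.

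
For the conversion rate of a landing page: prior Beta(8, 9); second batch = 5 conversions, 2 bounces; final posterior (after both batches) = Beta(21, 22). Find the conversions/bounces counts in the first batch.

Because Beta–binomial updating is additive in the counts, the combined data contributed (α_post−α_prior, β_post−β_prior) successes and failures.
Total across both batches: 21−8=13 conversions, 22−9=13 bounces.
Subtract the second batch: 13−5=8 conversions and 13−2=11 bounces.

8 conversions and 11 bounces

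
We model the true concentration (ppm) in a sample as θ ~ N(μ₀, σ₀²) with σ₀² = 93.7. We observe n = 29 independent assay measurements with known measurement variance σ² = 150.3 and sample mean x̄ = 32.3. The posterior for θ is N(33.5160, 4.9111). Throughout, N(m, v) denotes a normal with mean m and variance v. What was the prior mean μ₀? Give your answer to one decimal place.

μ₀ = 55.5

With known observation variance, the Normal–Normal posterior has precision τ_n = τ₀ + n/σ² and mean μ_n = (τ₀μ₀ + (n/σ²)x̄)/τ_n.
Here τ₀ = 1/93.7 = 0.010672 and τ_data = 29/150.3 = 0.192947, so τ_n = 0.203619.
Rearranging for μ₀: μ₀ = (μ_n·τ_n − τ_data·x̄)/τ₀ = (33.5160·0.203619 − 0.192947·32.3) / 0.010672 = 0.592306/0.010672 ≈ 55.5.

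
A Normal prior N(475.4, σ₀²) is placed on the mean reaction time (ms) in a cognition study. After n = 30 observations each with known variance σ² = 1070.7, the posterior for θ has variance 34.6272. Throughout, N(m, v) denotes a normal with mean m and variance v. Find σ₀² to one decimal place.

σ₀² = 1162.8

Posterior precision equals prior precision plus data precision: 1/σ_n² = 1/σ₀² + n/σ².
So 1/σ₀² = 1/34.6272 − 30/1070.7 = 0.028879 − 0.028019 = 0.000860.
Hence σ₀² = 1/0.000860 ≈ 1162.8.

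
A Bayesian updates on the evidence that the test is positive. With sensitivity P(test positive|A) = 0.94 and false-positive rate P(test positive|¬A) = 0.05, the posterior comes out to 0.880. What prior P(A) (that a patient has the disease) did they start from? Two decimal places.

In odds form, posterior odds = prior odds × likelihood ratio, so prior odds = posterior odds ÷ LR.
Posterior odds = 0.880/(1−0.880) = 7.3333. LR = 0.94/0.05 = 18.8000.
Prior odds = 7.3333/18.8000 = 0.3901, so P(A) = 0.3901/(1+0.3901) ≈ 0.28.

P(A) = 0.28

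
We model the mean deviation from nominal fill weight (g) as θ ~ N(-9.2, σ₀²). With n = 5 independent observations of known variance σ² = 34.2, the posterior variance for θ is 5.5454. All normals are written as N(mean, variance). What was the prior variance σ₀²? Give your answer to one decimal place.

Posterior precision equals prior precision plus data precision: 1/σ_n² = 1/σ₀² + n/σ².
So 1/σ₀² = 1/5.5454 − 5/34.2 = 0.180330 − 0.146199 = 0.034131.
Hence σ₀² = 1/0.034131 ≈ 29.3.

σ₀² = 29.3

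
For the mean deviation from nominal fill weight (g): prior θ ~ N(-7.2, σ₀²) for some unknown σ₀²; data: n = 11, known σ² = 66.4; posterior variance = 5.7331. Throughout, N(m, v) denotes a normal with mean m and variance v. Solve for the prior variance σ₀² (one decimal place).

σ₀² = 114.1

For the Normal–Normal model with known σ², precisions add: τ_n = τ₀ + n/σ².
So 1/σ₀² = 1/5.7331 − 11/66.4 = 0.174426 − 0.165663 = 0.008763.
Hence σ₀² = 1/0.008763 ≈ 114.1.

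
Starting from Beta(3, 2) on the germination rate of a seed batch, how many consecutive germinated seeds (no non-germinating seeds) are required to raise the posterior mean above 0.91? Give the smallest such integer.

After k germinated seeds and 0 non-germinating seeds the posterior is Beta(3+k, 2), with mean (3+k)/(3+2+k).
Set (3+k)/(5+k) > 0.91 and solve: k > (0.91·5 − 3)/(1 − 0.91) = 17.222.
The smallest integer exceeding 17.222 is 18.

k = 18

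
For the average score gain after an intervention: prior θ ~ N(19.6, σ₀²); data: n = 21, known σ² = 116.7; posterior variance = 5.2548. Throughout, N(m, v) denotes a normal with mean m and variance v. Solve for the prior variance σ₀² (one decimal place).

For the Normal–Normal model with known σ², precisions add: τ_n = τ₀ + n/σ².
So 1/σ₀² = 1/5.2548 − 21/116.7 = 0.190302 − 0.179949 = 0.010353.
Hence σ₀² = 1/0.010353 ≈ 96.6.

σ₀² = 96.6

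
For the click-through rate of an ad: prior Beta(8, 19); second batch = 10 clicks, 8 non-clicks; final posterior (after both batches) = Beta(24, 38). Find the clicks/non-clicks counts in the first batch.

Sequential conjugate updates are equivalent to a single update on the pooled data, so total successes = posterior α − prior α and total failures = posterior β − prior β.
Total across both batches: 24−8=16 clicks, 38−19=19 non-clicks.
Subtract the second batch: 16−10=6 clicks and 19−8=11 non-clicks.

6 clicks and 11 non-clicks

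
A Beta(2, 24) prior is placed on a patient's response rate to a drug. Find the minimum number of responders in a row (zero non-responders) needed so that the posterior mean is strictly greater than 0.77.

k = 79

After k responders and 0 non-responders the posterior is Beta(2+k, 24), with mean (2+k)/(2+24+k).
Set (2+k)/(26+k) > 0.77 and solve: k > (0.77·26 − 2)/(1 − 0.77) = 78.348.
The smallest integer exceeding 78.348 is 79, and checking k=79: (81)/(105) = 0.7714 > 0.77.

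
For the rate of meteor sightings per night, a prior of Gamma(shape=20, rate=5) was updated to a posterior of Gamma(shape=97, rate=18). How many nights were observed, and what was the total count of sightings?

n = 13 nights with total 77 sightings

A Gamma(α, β) prior (rate parametrization) on a Poisson rate with n observations summing to S gives posterior Gamma(α+S, β+n).
Matching: Σxᵢ = 97 − 20 = 77 and n = 18 − 5 = 13.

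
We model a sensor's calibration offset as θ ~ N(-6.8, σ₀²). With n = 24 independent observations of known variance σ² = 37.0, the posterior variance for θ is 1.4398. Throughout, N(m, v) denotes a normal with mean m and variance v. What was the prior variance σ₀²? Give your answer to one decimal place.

Posterior precision equals prior precision plus data precision: 1/σ_n² = 1/σ₀² + n/σ².
So 1/σ₀² = 1/1.4398 − 24/37.0 = 0.694541 − 0.648649 = 0.045892.
Hence σ₀² = 1/0.045892 ≈ 21.8.

σ₀² = 21.8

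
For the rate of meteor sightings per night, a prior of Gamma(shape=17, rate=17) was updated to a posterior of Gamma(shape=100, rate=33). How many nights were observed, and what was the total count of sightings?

Gamma–Poisson conjugacy: posterior shape = α + Σxᵢ, posterior rate = β + n.
Matching: Σxᵢ = 100 − 17 = 83 and n = 33 − 17 = 16.

n = 16 nights with total 83 sightings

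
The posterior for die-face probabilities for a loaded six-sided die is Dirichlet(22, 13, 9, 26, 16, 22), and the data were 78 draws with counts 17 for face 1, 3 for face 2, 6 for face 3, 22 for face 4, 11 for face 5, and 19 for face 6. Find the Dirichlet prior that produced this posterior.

For a Dirichlet(α) prior with multinomial counts c, the posterior is Dirichlet(α + c) componentwise.
Subtract each count from the matching posterior parameter: 22−17=5, 13−3=10, 9−6=3, 26−22=4, 16−11=5, 22−19=3.

Dirichlet(5, 10, 3, 4, 5, 3)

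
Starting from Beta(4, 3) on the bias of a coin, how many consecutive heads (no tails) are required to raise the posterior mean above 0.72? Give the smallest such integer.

After k heads and 0 tails the posterior is Beta(4+k, 3), with mean (4+k)/(4+3+k).
Set (4+k)/(7+k) > 0.72 and solve: k > (0.72·7 − 4)/(1 − 0.72) = 3.714.
The smallest integer exceeding 3.714 is 4, and checking k=4: (8)/(11) = 0.7273 > 0.72.

k = 4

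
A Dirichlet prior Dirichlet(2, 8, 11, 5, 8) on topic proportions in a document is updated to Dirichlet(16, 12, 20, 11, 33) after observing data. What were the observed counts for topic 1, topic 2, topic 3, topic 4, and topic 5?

counts (14, 4, 9, 6, 25)

For a Dirichlet(α) prior with multinomial counts c, the posterior is Dirichlet(α + c) componentwise.
Counts are posterior − prior componentwise: 16−2=14, 12−8=4, 20−11=9, 11−5=6, 33−8=25.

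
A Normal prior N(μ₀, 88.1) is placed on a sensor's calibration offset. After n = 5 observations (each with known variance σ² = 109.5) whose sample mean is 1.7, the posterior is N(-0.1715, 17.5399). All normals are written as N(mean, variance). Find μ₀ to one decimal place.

With known observation variance, the Normal–Normal posterior has precision τ_n = τ₀ + n/σ² and mean μ_n = (τ₀μ₀ + (n/σ²)x̄)/τ_n.
Here τ₀ = 1/88.1 = 0.011351 and τ_data = 5/109.5 = 0.045662, so τ_n = 0.057013.
Rearranging for μ₀: μ₀ = (μ_n·τ_n − τ_data·x̄)/τ₀ = (-0.1715·0.057013 − 0.045662·1.7) / 0.011351 = -0.087403/0.011351 ≈ -7.7.

μ₀ = -7.7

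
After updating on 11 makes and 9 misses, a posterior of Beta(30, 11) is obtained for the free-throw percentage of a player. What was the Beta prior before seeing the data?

Beta(19, 2)

Under Beta–binomial conjugacy the posterior parameters are (α+s, β+f).
So α = 30 − 11 = 19 and β = 11 − 9 = 2.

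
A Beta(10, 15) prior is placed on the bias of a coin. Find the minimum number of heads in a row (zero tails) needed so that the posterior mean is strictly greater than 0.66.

k = 20

After k heads and 0 tails the posterior is Beta(10+k, 15), with mean (10+k)/(10+15+k).
Set (10+k)/(25+k) > 0.66 and solve: k > (0.66·25 − 10)/(1 − 0.66) = 19.118.
The smallest integer exceeding 19.118 is 20.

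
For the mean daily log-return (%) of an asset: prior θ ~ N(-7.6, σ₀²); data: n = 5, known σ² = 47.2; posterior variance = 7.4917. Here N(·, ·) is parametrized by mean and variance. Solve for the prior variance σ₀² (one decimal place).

For the Normal–Normal model with known σ², precisions add: τ_n = τ₀ + n/σ².
So 1/σ₀² = 1/7.4917 − 5/47.2 = 0.133481 − 0.105932 = 0.027549.
Hence σ₀² = 1/0.027549 ≈ 36.3.

σ₀² = 36.3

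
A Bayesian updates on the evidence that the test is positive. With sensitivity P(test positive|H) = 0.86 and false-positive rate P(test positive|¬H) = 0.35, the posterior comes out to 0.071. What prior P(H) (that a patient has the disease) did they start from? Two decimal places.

P(H) = 0.03

In odds form, posterior odds = prior odds × likelihood ratio, so prior odds = posterior odds ÷ LR.
Posterior odds = 0.071/(1−0.071) = 0.0764. LR = 0.86/0.35 = 2.4571.
Prior odds = 0.0764/2.4571 = 0.0311, so P(H) = 0.0311/(1+0.0311) ≈ 0.03.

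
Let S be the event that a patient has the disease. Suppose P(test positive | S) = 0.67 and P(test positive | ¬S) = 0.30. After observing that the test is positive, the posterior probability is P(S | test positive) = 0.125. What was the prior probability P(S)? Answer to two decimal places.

Bayes' rule in odds form gives O(S|E) = O(S)·[P(E|S)/P(E|¬S)], hence O(S) = O(S|E)/LR.
Posterior odds = 0.125/(1−0.125) = 0.1429. LR = 0.67/0.30 = 2.2333.
Prior odds = 0.1429/2.2333 = 0.0640, so P(S) = 0.0640/(1+0.0640) ≈ 0.06.

P(S) = 0.06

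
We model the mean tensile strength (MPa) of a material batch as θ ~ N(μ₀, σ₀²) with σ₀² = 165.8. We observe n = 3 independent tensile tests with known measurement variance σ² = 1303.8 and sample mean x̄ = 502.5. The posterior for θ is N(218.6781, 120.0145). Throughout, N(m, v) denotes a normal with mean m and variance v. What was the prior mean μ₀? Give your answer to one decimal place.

μ₀ = 110.4

With known observation variance, the Normal–Normal posterior has precision τ_n = τ₀ + n/σ² and mean μ_n = (τ₀μ₀ + (n/σ²)x̄)/τ_n.
Here τ₀ = 1/165.8 = 0.006031 and τ_data = 3/1303.8 = 0.002301, so τ_n = 0.008332.
Rearranging for μ₀: μ₀ = (μ_n·τ_n − τ_data·x̄)/τ₀ = (218.6781·0.008332 − 0.002301·502.5) / 0.006031 = 0.665773/0.006031 ≈ 110.4.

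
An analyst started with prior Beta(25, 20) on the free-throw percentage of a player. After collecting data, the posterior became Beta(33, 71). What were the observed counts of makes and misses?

8 makes and 51 misses

Beta is conjugate to the binomial likelihood: posterior = Beta(α+s, β+f).
So s = 33 − 25 = 8 and f = 71 − 20 = 51.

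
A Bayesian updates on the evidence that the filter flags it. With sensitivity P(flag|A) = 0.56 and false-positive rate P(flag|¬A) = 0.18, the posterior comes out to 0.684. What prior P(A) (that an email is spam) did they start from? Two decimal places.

P(A) = 0.41

In odds form, posterior odds = prior odds × likelihood ratio, so prior odds = posterior odds ÷ LR.
Posterior odds = 0.684/(1−0.684) = 2.1646. LR = 0.56/0.18 = 3.1111.
Prior odds = 2.1646/3.1111 = 0.6958, so P(A) = 0.6958/(1+0.6958) ≈ 0.41.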